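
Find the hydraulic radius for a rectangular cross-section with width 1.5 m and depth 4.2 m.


For a rectangular section:
Flow area A = b * y = 1.5 * 4.2 = 6.3 m^2.
Wetted perimeter P = b + 2y = 1.5 + 2*4.2 = 9.9 m.
Hydraulic radius R = A/P = 6.3 / 9.9 = 0.6364 m.

0.6364


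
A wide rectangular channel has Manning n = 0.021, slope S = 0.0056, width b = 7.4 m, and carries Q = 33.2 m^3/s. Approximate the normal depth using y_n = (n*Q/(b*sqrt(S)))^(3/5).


We use the wide-channel approximation y_n = (n*Q/(b*sqrt(S)))^(3/5).
sqrt(S) = sqrt(0.0056) = 0.074833.
Numerator: n*Q = 0.021 * 33.2 = 0.6972.
Denominator: b*sqrt(S) = 7.4 * 0.074833 = 0.553764.
arg = 1.259.
y_n = 1.259^(3/5) = 1.1482 m.

1.1482


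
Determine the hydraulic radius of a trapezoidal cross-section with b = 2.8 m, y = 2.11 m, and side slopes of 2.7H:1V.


For a trapezoidal section with side slope z:
A = (b + z*y)*y = (2.8 + 2.7*2.11)*2.11 = 17.929 m^2.
P = b + 2*y*sqrt(1 + z^2) = 2.8 + 2*2.11*sqrt(1 + 2.7^2) = 14.95 m.
R = A/P = 17.929 / 14.95 = 1.1992 m.

1.1992


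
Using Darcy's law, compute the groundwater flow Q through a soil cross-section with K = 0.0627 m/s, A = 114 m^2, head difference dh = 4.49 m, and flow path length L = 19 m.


Darcy's law: Q = K * A * i, where i = dh/L.
Hydraulic gradient i = 4.49 / 19 = 0.236316.
Q = 0.0627 * 114 * 0.236316
  = 1.6891 m^3/s.

1.6891


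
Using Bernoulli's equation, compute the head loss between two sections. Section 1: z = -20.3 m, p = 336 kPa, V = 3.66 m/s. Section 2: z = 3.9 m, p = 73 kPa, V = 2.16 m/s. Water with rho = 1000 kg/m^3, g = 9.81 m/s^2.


Total head at each section: H = z + p/(rho*g) + V^2/(2g).
H1 = -20.3 + 336*1000/(1000*9.81) + 3.66^2/(2*9.81)
   = -20.3 + 34.251 + 0.6828
   = 14.634 m.
H2 = 3.9 + 73*1000/(1000*9.81) + 2.16^2/(2*9.81)
   = 3.9 + 7.441 + 0.2378
   = 11.579 m.
h_L = H1 - H2 = 14.634 - 11.579 = 3.054 m.

3.054


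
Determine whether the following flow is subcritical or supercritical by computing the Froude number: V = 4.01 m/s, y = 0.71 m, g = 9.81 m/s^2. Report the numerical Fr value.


The Froude number is defined as Fr = V / sqrt(g*y).
g*y = 9.81 * 0.71 = 6.9651.
sqrt(g*y) = sqrt(6.9651) = 2.6391.
Fr = 4.01 / 2.6391 = 1.5194.
Since Fr > 1, the flow is supercritical.

1.5194


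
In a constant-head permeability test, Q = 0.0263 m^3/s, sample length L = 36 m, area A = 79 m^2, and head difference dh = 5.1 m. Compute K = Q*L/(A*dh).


From K = Q*L / (A*dh):
Numerator: Q*L = 0.0263 * 36 = 0.9468.
Denominator: A*dh = 79 * 5.1 = 402.9.
K = 0.9468 / 402.9 = 0.00235 m/s.

0.00235


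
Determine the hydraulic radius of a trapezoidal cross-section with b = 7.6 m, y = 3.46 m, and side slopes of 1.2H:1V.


For a trapezoidal section with side slope z:
A = (b + z*y)*y = (7.6 + 1.2*3.46)*3.46 = 40.662 m^2.
P = b + 2*y*sqrt(1 + z^2) = 7.6 + 2*3.46*sqrt(1 + 1.2^2) = 18.409 m.
R = A/P = 40.662 / 18.409 = 2.2088 m.

2.2088


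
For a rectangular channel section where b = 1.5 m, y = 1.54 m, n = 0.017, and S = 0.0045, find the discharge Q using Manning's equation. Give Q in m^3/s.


For a rectangular channel, the cross-sectional area A = b * y = 1.5 * 1.54 = 2.31 m^2.
The wetted perimeter P = b + 2y = 1.5 + 2*1.54 = 4.58 m.
Hydraulic radius R = A/P = 2.31/4.58 = 0.5044 m.
Velocity V = (1/n)*R^(2/3)*S^(1/2) = (1/0.017)*0.5044^(2/3)*0.0045^(1/2) = 2.5003 m/s.
Discharge Q = A * V = 2.31 * 2.5003 = 5.776 m^3/s.

5.776


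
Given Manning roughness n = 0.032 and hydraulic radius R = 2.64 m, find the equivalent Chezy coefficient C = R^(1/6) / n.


The Chezy coefficient relates to Manning's n through C = R^(1/6) / n.
R^(1/6) = 2.64^(1/6) = 1.175621.
C = 1.175621 / 0.032 = 36.74 m^(1/2)/s.

36.74


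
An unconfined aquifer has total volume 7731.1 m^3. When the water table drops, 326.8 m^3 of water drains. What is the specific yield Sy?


Specific yield Sy = Volume drained / Total volume.
Sy = 326.8 / 7731.1
   = 0.0423.

0.0423


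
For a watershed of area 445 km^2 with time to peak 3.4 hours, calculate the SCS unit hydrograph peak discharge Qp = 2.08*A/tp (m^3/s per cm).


SCS formula: Qp = 2.08 * A / tp.
Qp = 2.08 * 445 / 3.4
   = 925.6 / 3.4
   = 272.24 m^3/s per cm.

272.24


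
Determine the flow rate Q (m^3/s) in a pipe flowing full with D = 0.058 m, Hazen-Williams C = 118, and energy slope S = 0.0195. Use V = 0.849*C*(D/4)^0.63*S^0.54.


For a full circular pipe, R = D/4 = 0.058/4 = 0.0145 m.
V = 0.849 * 118 * 0.0145^0.63 * 0.0195^0.54
  = 0.849 * 118 * 0.069448 * 0.119294
  = 0.83 m/s.
Pipe area A = pi*D^2/4 = pi*0.058^2/4 = 0.0026 m^2.
Q = A * V = 0.0026 * 0.83 = 0.0022 m^3/s.

0.0022


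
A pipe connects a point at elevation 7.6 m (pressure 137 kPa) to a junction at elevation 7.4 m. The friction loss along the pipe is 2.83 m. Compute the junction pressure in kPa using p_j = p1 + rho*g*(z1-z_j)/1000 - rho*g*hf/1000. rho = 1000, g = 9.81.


Junction pressure: p_j = p1 + rho*g*(z1 - z_j)/1000 - rho*g*hf/1000.
Elevation term = 1000*9.81*(7.6 - 7.4)/1000 = 1.962 kPa.
Friction term = 1000*9.81*2.83/1000 = 27.762 kPa.
p_j = 137 + 1.962 - 27.762 = 111.2 kPa.

111.2


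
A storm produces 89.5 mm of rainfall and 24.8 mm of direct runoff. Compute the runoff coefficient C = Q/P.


The runoff coefficient C = runoff depth / rainfall depth.
C = 24.8 / 89.5
  = 0.2771.

0.2771


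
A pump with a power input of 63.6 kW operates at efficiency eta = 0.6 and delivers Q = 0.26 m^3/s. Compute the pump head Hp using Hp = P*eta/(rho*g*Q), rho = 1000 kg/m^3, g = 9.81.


Pump head formula: Hp = P * eta / (rho * g * Q).
Numerator: P * eta = 63.6 * 1000 * 0.6 = 38160.0 W.
Denominator: rho * g * Q = 1000 * 9.81 * 0.26 = 2550.6.
Hp = 38160.0 / 2550.6 = 14.96 m.

14.96


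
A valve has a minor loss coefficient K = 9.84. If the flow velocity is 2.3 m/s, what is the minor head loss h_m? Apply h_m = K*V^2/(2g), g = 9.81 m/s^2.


Minor loss formula: h_m = K * V^2/(2g).
V^2 = 2.3^2 = 5.29.
V^2/(2g) = 5.29 / 19.62 = 0.2696 m.
h_m = 9.84 * 0.2696 = 2.6531 m.

2.6531


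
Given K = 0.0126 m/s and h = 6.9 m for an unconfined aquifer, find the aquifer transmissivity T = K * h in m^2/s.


Transmissivity is defined as T = K * h.
T = 0.0126 * 6.9
  = 0.0869 m^2/s.

0.0869


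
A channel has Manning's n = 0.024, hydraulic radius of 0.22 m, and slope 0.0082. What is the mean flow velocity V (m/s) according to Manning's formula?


Manning's equation gives V = (1/n) * R^(2/3) * S^(1/2).
First, compute R^(2/3) = 0.22^(2/3) = 0.3644.
Next, S^(1/2) = 0.0082^(1/2) = 0.090554.
Then 1/n = 1/0.024 = 41.67.
V = 41.67 * 0.3644 * 0.090554 = 1.375 m/s.

1.375


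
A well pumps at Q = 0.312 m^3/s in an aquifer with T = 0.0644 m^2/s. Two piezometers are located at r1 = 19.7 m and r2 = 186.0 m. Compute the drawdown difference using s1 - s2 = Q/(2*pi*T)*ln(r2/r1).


Thiem equation: s1 - s2 = Q/(2*pi*T) * ln(r2/r1).
ln(r2/r1) = ln(186.0/19.7) = 2.2451.
Q/(2*pi*T) = 0.312 / (2*pi*0.0644) = 0.312 / 0.4046 = 0.7711.
s1 - s2 = 0.7711 * 2.2451 = 1.7311 m.

1.7311


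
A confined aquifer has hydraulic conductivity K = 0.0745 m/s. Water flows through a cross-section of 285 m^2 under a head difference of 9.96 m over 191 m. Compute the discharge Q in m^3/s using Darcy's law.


Darcy's law: Q = K * A * i, where i = dh/L.
Hydraulic gradient i = 9.96 / 191 = 0.052147.
Q = 0.0745 * 285 * 0.052147
  = 1.1072 m^3/s.

1.1072


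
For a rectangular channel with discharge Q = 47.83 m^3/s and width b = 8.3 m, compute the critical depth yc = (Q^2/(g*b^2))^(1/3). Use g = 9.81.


Using yc = (Q^2 / (g * b^2))^(1/3):
Q^2 = 47.83^2 = 2287.71.
g * b^2 = 9.81 * 8.3^2 = 9.81 * 68.89 = 675.81.
Q^2 / (g*b^2) = 2287.71 / 675.81 = 3.3851.
yc = 3.3851^(1/3) = 1.5015 m.

1.5015


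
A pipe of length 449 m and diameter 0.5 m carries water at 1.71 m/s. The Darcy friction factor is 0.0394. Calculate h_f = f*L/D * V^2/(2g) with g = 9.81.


Darcy-Weisbach equation: h_f = f * (L/D) * V^2/(2g).
f * L/D = 0.0394 * 449/0.5 = 35.3812.
V^2/(2g) = 1.71^2 / (2*9.81) = 2.9241 / 19.62 = 0.149 m.
h_f = 35.3812 * 0.149 = 5.273 m.

5.273


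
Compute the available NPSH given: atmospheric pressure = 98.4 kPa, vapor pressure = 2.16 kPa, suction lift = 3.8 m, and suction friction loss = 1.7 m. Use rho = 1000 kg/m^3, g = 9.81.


NPSHa = p_atm/(rho*g) - z_s - hf_s - p_vap/(rho*g).
p_atm/(rho*g) = 98.4*1000 / (1000*9.81) = 10.031 m.
p_vap/(rho*g) = 2.16*1000 / (1000*9.81) = 0.22 m.
NPSHa = 10.031 - 3.8 - 1.7 - 0.22
      = 4.31 m.

4.31


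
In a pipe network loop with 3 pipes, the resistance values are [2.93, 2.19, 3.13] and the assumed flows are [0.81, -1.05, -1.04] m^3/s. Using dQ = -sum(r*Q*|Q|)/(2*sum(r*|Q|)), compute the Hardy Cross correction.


Numerator terms (r*Q*|Q|): 2.93*0.81*|0.81| = 1.9224; 2.19*-1.05*|-1.05| = -2.4145; 3.13*-1.04*|-1.04| = -3.3854.
Sum of numerator = -3.8775.
Denominator terms (r*|Q|): 2.93*|0.81| = 2.3733; 2.19*|-1.05| = 2.2995; 3.13*|-1.04| = 3.2552.
2 * sum of denominator = 2 * 7.928 = 15.856.
dQ = --3.8775 / 15.856 = 0.2445 m^3/s.

0.2445


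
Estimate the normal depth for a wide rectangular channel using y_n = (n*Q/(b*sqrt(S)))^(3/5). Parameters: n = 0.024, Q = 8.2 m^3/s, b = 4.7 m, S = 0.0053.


We use the wide-channel approximation y_n = (n*Q/(b*sqrt(S)))^(3/5).
sqrt(S) = sqrt(0.0053) = 0.072801.
Numerator: n*Q = 0.024 * 8.2 = 0.1968.
Denominator: b*sqrt(S) = 4.7 * 0.072801 = 0.342165.
arg = 0.5752.
y_n = 0.5752^(3/5) = 0.7176 m.

0.7176


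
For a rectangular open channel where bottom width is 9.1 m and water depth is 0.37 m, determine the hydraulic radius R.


For a rectangular section:
Flow area A = b * y = 9.1 * 0.37 = 3.37 m^2.
Wetted perimeter P = b + 2y = 9.1 + 2*0.37 = 9.84 m.
Hydraulic radius R = A/P = 3.37 / 9.84 = 0.3422 m.

0.3422


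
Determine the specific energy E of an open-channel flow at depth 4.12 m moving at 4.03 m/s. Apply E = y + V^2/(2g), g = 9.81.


Specific energy E = y + V^2/(2g).
Velocity head = V^2/(2g) = 4.03^2 / (2*9.81) = 16.2409 / 19.62 = 0.8278 m.
E = 4.12 + 0.8278 = 4.9478 m.

4.9478


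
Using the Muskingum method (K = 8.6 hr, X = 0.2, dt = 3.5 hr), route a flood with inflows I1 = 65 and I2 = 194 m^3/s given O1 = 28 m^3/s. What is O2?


Muskingum coefficients:
denom = 2*K*(1-X) + dt = 2*8.6*(1-0.2) + 3.5 = 17.26.
C0 = (dt - 2*K*X)/denom = (3.5 - 2*8.6*0.2)/17.26 = 0.0035.
C1 = (dt + 2*K*X)/denom = (3.5 + 2*8.6*0.2)/17.26 = 0.4021.
C2 = (2*K*(1-X) - dt)/denom = 0.5944.
O2 = C0*I2 + C1*I1 + C2*O1
   = 0.0035*194 + 0.4021*65 + 0.5944*28
   = 43.45 m^3/s.

43.45


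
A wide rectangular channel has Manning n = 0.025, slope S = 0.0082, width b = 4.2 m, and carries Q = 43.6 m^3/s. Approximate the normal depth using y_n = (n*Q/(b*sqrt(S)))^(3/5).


We use the wide-channel approximation y_n = (n*Q/(b*sqrt(S)))^(3/5).
sqrt(S) = sqrt(0.0082) = 0.090554.
Numerator: n*Q = 0.025 * 43.6 = 1.09.
Denominator: b*sqrt(S) = 4.2 * 0.090554 = 0.380327.
arg = 2.866.
y_n = 2.866^(3/5) = 1.8809 m.

1.8809


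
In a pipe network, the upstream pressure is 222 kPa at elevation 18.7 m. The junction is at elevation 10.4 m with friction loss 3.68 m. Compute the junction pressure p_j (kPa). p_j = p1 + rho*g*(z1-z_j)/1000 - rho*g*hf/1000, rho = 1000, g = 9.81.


Junction pressure: p_j = p1 + rho*g*(z1 - z_j)/1000 - rho*g*hf/1000.
Elevation term = 1000*9.81*(18.7 - 10.4)/1000 = 81.423 kPa.
Friction term = 1000*9.81*3.68/1000 = 36.101 kPa.
p_j = 222 + 81.423 - 36.101 = 267.32 kPa.

267.32


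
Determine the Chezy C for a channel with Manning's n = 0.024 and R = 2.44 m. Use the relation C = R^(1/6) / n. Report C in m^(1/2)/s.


The Chezy coefficient relates to Manning's n through C = R^(1/6) / n.
R^(1/6) = 2.44^(1/6) = 1.160286.
C = 1.160286 / 0.024 = 48.35 m^(1/2)/s.

48.35


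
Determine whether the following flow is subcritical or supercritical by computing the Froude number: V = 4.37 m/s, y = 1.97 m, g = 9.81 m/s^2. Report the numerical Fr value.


The Froude number is defined as Fr = V / sqrt(g*y).
g*y = 9.81 * 1.97 = 19.3257.
sqrt(g*y) = sqrt(19.3257) = 4.3961.
Fr = 4.37 / 4.3961 = 0.9941.
Since Fr < 1, the flow is subcritical.

0.9941


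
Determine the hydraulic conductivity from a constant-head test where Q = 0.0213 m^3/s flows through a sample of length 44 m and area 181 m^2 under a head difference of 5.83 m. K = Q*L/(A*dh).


From K = Q*L / (A*dh):
Numerator: Q*L = 0.0213 * 44 = 0.9372.
Denominator: A*dh = 181 * 5.83 = 1055.23.
K = 0.9372 / 1055.23 = 0.000888 m/s.

0.000888


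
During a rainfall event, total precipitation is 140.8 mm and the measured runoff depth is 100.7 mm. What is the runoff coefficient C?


The runoff coefficient C = runoff depth / rainfall depth.
C = 100.7 / 140.8
  = 0.7152.

0.7152


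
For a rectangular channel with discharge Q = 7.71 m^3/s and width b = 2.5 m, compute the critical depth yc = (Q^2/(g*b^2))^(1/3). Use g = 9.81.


Using yc = (Q^2 / (g * b^2))^(1/3):
Q^2 = 7.71^2 = 59.44.
g * b^2 = 9.81 * 2.5^2 = 9.81 * 6.25 = 61.31.
Q^2 / (g*b^2) = 59.44 / 61.31 = 0.9695.
yc = 0.9695^(1/3) = 0.9897 m.

0.9897


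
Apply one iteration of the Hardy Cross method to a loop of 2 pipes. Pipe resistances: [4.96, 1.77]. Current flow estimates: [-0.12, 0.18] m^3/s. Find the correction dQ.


Numerator terms (r*Q*|Q|): 4.96*-0.12*|-0.12| = -0.0714; 1.77*0.18*|0.18| = 0.0573.
Sum of numerator = -0.0141.
Denominator terms (r*|Q|): 4.96*|-0.12| = 0.5952; 1.77*|0.18| = 0.3186.
2 * sum of denominator = 2 * 0.9138 = 1.8276.
dQ = --0.0141 / 1.8276 = 0.0077 m^3/s.

0.0077


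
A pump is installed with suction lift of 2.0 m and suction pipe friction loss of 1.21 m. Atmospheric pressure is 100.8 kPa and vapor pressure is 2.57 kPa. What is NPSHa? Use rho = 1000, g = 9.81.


NPSHa = p_atm/(rho*g) - z_s - hf_s - p_vap/(rho*g).
p_atm/(rho*g) = 100.8*1000 / (1000*9.81) = 10.275 m.
p_vap/(rho*g) = 2.57*1000 / (1000*9.81) = 0.262 m.
NPSHa = 10.275 - 2.0 - 1.21 - 0.262
      = 6.8 m.

6.8


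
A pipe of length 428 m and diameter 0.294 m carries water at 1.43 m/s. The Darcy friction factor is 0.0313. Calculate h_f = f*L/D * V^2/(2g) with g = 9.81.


Darcy-Weisbach equation: h_f = f * (L/D) * V^2/(2g).
f * L/D = 0.0313 * 428/0.294 = 45.566.
V^2/(2g) = 1.43^2 / (2*9.81) = 2.0449 / 19.62 = 0.1042 m.
h_f = 45.566 * 0.1042 = 4.749 m.

4.749


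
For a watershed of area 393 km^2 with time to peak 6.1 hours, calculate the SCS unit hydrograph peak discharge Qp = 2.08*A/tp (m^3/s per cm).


SCS formula: Qp = 2.08 * A / tp.
Qp = 2.08 * 393 / 6.1
   = 817.44 / 6.1
   = 134.01 m^3/s per cm.

134.01


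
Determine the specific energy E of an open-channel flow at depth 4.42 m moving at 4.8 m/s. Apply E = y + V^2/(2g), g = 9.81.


Specific energy E = y + V^2/(2g).
Velocity head = V^2/(2g) = 4.8^2 / (2*9.81) = 23.04 / 19.62 = 1.1743 m.
E = 4.42 + 1.1743 = 5.5943 m.

5.5943


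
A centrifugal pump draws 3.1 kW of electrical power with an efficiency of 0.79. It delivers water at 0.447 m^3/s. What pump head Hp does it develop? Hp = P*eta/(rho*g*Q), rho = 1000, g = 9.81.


Pump head formula: Hp = P * eta / (rho * g * Q).
Numerator: P * eta = 3.1 * 1000 * 0.79 = 2449.0 W.
Denominator: rho * g * Q = 1000 * 9.81 * 0.447 = 4385.07.
Hp = 2449.0 / 4385.07 = 0.56 m.

0.56


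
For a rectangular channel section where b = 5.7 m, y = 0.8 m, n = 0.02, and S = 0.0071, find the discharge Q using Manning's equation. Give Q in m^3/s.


For a rectangular channel, the cross-sectional area A = b * y = 5.7 * 0.8 = 4.56 m^2.
The wetted perimeter P = b + 2y = 5.7 + 2*0.8 = 7.3 m.
Hydraulic radius R = A/P = 4.56/7.3 = 0.6247 m.
Velocity V = (1/n)*R^(2/3)*S^(1/2) = (1/0.02)*0.6247^(2/3)*0.0071^(1/2) = 3.0787 m/s.
Discharge Q = A * V = 4.56 * 3.0787 = 14.039 m^3/s.

14.039


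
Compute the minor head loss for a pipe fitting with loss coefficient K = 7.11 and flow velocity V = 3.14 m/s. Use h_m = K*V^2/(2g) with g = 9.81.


Minor loss formula: h_m = K * V^2/(2g).
V^2 = 3.14^2 = 9.8596.
V^2/(2g) = 9.8596 / 19.62 = 0.5025 m.
h_m = 7.11 * 0.5025 = 3.573 m.

3.573


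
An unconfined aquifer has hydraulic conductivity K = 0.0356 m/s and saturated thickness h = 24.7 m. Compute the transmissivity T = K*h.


Transmissivity is defined as T = K * h.
T = 0.0356 * 24.7
  = 0.8793 m^2/s.

0.8793


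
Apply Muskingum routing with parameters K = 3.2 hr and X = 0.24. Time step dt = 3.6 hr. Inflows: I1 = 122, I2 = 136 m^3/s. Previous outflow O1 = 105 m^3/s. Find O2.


Muskingum coefficients:
denom = 2*K*(1-X) + dt = 2*3.2*(1-0.24) + 3.6 = 8.464.
C0 = (dt - 2*K*X)/denom = (3.6 - 2*3.2*0.24)/8.464 = 0.2439.
C1 = (dt + 2*K*X)/denom = (3.6 + 2*3.2*0.24)/8.464 = 0.6068.
C2 = (2*K*(1-X) - dt)/denom = 0.1493.
O2 = C0*I2 + C1*I1 + C2*O1
   = 0.2439*136 + 0.6068*122 + 0.1493*105
   = 122.88 m^3/s.

122.88


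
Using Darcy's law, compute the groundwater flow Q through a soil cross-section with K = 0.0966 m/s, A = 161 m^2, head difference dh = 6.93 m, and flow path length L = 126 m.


Darcy's law: Q = K * A * i, where i = dh/L.
Hydraulic gradient i = 6.93 / 126 = 0.055.
Q = 0.0966 * 161 * 0.055
  = 0.8554 m^3/s.

0.8554


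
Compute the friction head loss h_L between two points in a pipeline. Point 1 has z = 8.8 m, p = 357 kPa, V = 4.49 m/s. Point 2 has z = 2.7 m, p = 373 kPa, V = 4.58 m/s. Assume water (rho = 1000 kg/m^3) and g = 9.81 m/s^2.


Total head at each section: H = z + p/(rho*g) + V^2/(2g).
H1 = 8.8 + 357*1000/(1000*9.81) + 4.49^2/(2*9.81)
   = 8.8 + 36.391 + 1.0275
   = 46.219 m.
H2 = 2.7 + 373*1000/(1000*9.81) + 4.58^2/(2*9.81)
   = 2.7 + 38.022 + 1.0691
   = 41.792 m.
h_L = H1 - H2 = 46.219 - 41.792 = 4.427 m.

4.427


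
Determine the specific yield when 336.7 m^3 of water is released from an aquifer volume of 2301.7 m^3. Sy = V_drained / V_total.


Specific yield Sy = Volume drained / Total volume.
Sy = 336.7 / 2301.7
   = 0.1463.

0.1463


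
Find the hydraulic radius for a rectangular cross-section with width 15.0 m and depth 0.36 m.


For a rectangular section:
Flow area A = b * y = 15.0 * 0.36 = 5.4 m^2.
Wetted perimeter P = b + 2y = 15.0 + 2*0.36 = 15.72 m.
Hydraulic radius R = A/P = 5.4 / 15.72 = 0.3435 m.

0.3435


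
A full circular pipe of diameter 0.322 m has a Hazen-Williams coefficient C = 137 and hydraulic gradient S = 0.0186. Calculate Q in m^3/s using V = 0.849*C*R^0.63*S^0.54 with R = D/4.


For a full circular pipe, R = D/4 = 0.322/4 = 0.0805 m.
V = 0.849 * 137 * 0.0805^0.63 * 0.0186^0.54
  = 0.849 * 137 * 0.20448 * 0.116289
  = 2.7658 m/s.
Pipe area A = pi*D^2/4 = pi*0.322^2/4 = 0.0814 m^2.
Q = A * V = 0.0814 * 2.7658 = 0.2252 m^3/s.

0.2252


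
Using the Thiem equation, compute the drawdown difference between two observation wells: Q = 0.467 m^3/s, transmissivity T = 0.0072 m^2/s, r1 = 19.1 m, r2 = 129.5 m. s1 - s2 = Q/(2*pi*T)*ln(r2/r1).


Thiem equation: s1 - s2 = Q/(2*pi*T) * ln(r2/r1).
ln(r2/r1) = ln(129.5/19.1) = 1.914.
Q/(2*pi*T) = 0.467 / (2*pi*0.0072) = 0.467 / 0.0452 = 10.323.
s1 - s2 = 10.323 * 1.914 = 19.7581 m.

19.7581


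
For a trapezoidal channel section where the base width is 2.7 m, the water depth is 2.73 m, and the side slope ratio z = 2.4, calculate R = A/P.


For a trapezoidal section with side slope z:
A = (b + z*y)*y = (2.7 + 2.4*2.73)*2.73 = 25.258 m^2.
P = b + 2*y*sqrt(1 + z^2) = 2.7 + 2*2.73*sqrt(1 + 2.4^2) = 16.896 m.
R = A/P = 25.258 / 16.896 = 1.4949 m.

1.4949


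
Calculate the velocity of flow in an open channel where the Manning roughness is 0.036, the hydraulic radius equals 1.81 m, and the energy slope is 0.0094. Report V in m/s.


Manning's equation gives V = (1/n) * R^(2/3) * S^(1/2).
First, compute R^(2/3) = 1.81^(2/3) = 1.4852.
Next, S^(1/2) = 0.0094^(1/2) = 0.096954.
Then 1/n = 1/0.036 = 27.78.
V = 27.78 * 1.4852 * 0.096954 = 3.9999 m/s.

3.9999


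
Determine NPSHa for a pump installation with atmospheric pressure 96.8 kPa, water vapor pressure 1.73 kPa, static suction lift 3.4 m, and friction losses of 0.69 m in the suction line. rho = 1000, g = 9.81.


NPSHa = p_atm/(rho*g) - z_s - hf_s - p_vap/(rho*g).
p_atm/(rho*g) = 96.8*1000 / (1000*9.81) = 9.867 m.
p_vap/(rho*g) = 1.73*1000 / (1000*9.81) = 0.176 m.
NPSHa = 9.867 - 3.4 - 0.69 - 0.176
      = 5.6 m.

5.6


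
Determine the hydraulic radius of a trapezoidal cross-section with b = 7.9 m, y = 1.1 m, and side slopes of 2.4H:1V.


For a trapezoidal section with side slope z:
A = (b + z*y)*y = (7.9 + 2.4*1.1)*1.1 = 11.594 m^2.
P = b + 2*y*sqrt(1 + z^2) = 7.9 + 2*1.1*sqrt(1 + 2.4^2) = 13.62 m.
R = A/P = 11.594 / 13.62 = 0.8512 m.

0.8512


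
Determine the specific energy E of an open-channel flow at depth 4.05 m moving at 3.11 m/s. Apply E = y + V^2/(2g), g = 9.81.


Specific energy E = y + V^2/(2g).
Velocity head = V^2/(2g) = 3.11^2 / (2*9.81) = 9.6721 / 19.62 = 0.493 m.
E = 4.05 + 0.493 = 4.543 m.

4.543


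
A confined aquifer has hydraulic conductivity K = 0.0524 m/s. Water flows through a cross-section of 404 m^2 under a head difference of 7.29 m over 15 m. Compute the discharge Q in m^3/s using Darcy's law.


Darcy's law: Q = K * A * i, where i = dh/L.
Hydraulic gradient i = 7.29 / 15 = 0.486.
Q = 0.0524 * 404 * 0.486
  = 10.2884 m^3/s.

10.2884


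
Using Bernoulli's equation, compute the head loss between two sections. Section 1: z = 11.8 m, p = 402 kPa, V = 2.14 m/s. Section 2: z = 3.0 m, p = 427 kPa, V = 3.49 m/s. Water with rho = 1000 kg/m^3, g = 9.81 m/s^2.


Total head at each section: H = z + p/(rho*g) + V^2/(2g).
H1 = 11.8 + 402*1000/(1000*9.81) + 2.14^2/(2*9.81)
   = 11.8 + 40.979 + 0.2334
   = 53.012 m.
H2 = 3.0 + 427*1000/(1000*9.81) + 3.49^2/(2*9.81)
   = 3.0 + 43.527 + 0.6208
   = 47.148 m.
h_L = H1 - H2 = 53.012 - 47.148 = 5.864 m.

5.864


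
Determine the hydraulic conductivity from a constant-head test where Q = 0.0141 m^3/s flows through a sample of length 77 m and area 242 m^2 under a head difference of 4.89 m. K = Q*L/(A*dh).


From K = Q*L / (A*dh):
Numerator: Q*L = 0.0141 * 77 = 1.0857.
Denominator: A*dh = 242 * 4.89 = 1183.38.
K = 1.0857 / 1183.38 = 0.000917 m/s.

0.000917


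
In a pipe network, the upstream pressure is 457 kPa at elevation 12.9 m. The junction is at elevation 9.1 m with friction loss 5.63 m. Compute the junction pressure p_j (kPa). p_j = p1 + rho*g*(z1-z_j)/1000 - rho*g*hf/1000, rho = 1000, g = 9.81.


Junction pressure: p_j = p1 + rho*g*(z1 - z_j)/1000 - rho*g*hf/1000.
Elevation term = 1000*9.81*(12.9 - 9.1)/1000 = 37.278 kPa.
Friction term = 1000*9.81*5.63/1000 = 55.23 kPa.
p_j = 457 + 37.278 - 55.23 = 439.05 kPa.

439.05


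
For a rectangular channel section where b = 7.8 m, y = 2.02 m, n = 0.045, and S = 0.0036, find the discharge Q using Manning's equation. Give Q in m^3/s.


For a rectangular channel, the cross-sectional area A = b * y = 7.8 * 2.02 = 15.76 m^2.
The wetted perimeter P = b + 2y = 7.8 + 2*2.02 = 11.84 m.
Hydraulic radius R = A/P = 15.76/11.84 = 1.3307 m.
Velocity V = (1/n)*R^(2/3)*S^(1/2) = (1/0.045)*1.3307^(2/3)*0.0036^(1/2) = 1.6131 m/s.
Discharge Q = A * V = 15.76 * 1.6131 = 25.416 m^3/s.

25.416


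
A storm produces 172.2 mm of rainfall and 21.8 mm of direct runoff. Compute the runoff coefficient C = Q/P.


The runoff coefficient C = runoff depth / rainfall depth.
C = 21.8 / 172.2
  = 0.1266.

0.1266


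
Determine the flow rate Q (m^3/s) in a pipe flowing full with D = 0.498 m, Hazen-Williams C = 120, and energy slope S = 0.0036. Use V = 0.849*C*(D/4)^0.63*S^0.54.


For a full circular pipe, R = D/4 = 0.498/4 = 0.1245 m.
V = 0.849 * 120 * 0.1245^0.63 * 0.0036^0.54
  = 0.849 * 120 * 0.269127 * 0.047907
  = 1.3136 m/s.
Pipe area A = pi*D^2/4 = pi*0.498^2/4 = 0.1948 m^2.
Q = A * V = 0.1948 * 1.3136 = 0.2559 m^3/s.

0.2559


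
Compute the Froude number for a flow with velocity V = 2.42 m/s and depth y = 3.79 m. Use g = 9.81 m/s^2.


The Froude number is defined as Fr = V / sqrt(g*y).
g*y = 9.81 * 3.79 = 37.1799.
sqrt(g*y) = sqrt(37.1799) = 6.0975.
Fr = 2.42 / 6.0975 = 0.3969.

0.3969


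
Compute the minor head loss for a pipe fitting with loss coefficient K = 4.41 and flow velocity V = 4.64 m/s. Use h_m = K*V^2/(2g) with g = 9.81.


Minor loss formula: h_m = K * V^2/(2g).
V^2 = 4.64^2 = 21.5296.
V^2/(2g) = 21.5296 / 19.62 = 1.0973 m.
h_m = 4.41 * 1.0973 = 4.8392 m.

4.8392


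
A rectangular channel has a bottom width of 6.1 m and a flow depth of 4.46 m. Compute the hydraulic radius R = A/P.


For a rectangular section:
Flow area A = b * y = 6.1 * 4.46 = 27.21 m^2.
Wetted perimeter P = b + 2y = 6.1 + 2*4.46 = 15.02 m.
Hydraulic radius R = A/P = 27.21 / 15.02 = 1.8113 m.

1.8113


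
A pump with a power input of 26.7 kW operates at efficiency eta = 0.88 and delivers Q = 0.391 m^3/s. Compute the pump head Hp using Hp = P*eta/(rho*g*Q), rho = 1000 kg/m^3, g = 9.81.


Pump head formula: Hp = P * eta / (rho * g * Q).
Numerator: P * eta = 26.7 * 1000 * 0.88 = 23496.0 W.
Denominator: rho * g * Q = 1000 * 9.81 * 0.391 = 3835.71.
Hp = 23496.0 / 3835.71 = 6.13 m.

6.13


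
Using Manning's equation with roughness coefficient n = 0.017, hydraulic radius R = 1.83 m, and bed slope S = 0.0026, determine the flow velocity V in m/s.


Manning's equation gives V = (1/n) * R^(2/3) * S^(1/2).
First, compute R^(2/3) = 1.83^(2/3) = 1.4961.
Next, S^(1/2) = 0.0026^(1/2) = 0.05099.
Then 1/n = 1/0.017 = 58.82.
V = 58.82 * 1.4961 * 0.05099 = 4.4875 m/s.

4.4875


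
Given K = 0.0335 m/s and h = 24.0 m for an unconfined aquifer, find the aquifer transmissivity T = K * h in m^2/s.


Transmissivity is defined as T = K * h.
T = 0.0335 * 24.0
  = 0.804 m^2/s.

0.804


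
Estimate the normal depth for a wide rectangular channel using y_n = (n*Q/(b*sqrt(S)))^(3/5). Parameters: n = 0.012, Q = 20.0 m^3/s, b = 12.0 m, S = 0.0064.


We use the wide-channel approximation y_n = (n*Q/(b*sqrt(S)))^(3/5).
sqrt(S) = sqrt(0.0064) = 0.08.
Numerator: n*Q = 0.012 * 20.0 = 0.24.
Denominator: b*sqrt(S) = 12.0 * 0.08 = 0.96.
arg = 0.25.
y_n = 0.25^(3/5) = 0.4353 m.

0.4353


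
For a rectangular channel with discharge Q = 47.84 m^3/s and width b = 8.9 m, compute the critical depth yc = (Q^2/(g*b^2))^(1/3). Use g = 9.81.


Using yc = (Q^2 / (g * b^2))^(1/3):
Q^2 = 47.84^2 = 2288.67.
g * b^2 = 9.81 * 8.9^2 = 9.81 * 79.21 = 777.05.
Q^2 / (g*b^2) = 2288.67 / 777.05 = 2.9453.
yc = 2.9453^(1/3) = 1.4334 m.

1.4334


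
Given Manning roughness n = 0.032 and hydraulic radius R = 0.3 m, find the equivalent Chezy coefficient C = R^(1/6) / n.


The Chezy coefficient relates to Manning's n through C = R^(1/6) / n.
R^(1/6) = 0.3^(1/6) = 0.818189.
C = 0.818189 / 0.032 = 25.57 m^(1/2)/s.

25.57


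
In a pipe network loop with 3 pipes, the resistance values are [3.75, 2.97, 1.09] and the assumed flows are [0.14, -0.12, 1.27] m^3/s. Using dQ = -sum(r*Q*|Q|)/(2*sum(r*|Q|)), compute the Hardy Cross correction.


Numerator terms (r*Q*|Q|): 3.75*0.14*|0.14| = 0.0735; 2.97*-0.12*|-0.12| = -0.0428; 1.09*1.27*|1.27| = 1.7581.
Sum of numerator = 1.7888.
Denominator terms (r*|Q|): 3.75*|0.14| = 0.525; 2.97*|-0.12| = 0.3564; 1.09*|1.27| = 1.3843.
2 * sum of denominator = 2 * 2.2657 = 4.5314.
dQ = -1.7888 / 4.5314 = -0.3948 m^3/s.

-0.3948


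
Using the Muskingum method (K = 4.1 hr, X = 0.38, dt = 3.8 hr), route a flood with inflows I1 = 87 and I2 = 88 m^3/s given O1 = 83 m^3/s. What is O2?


Muskingum coefficients:
denom = 2*K*(1-X) + dt = 2*4.1*(1-0.38) + 3.8 = 8.884.
C0 = (dt - 2*K*X)/denom = (3.8 - 2*4.1*0.38)/8.884 = 0.077.
C1 = (dt + 2*K*X)/denom = (3.8 + 2*4.1*0.38)/8.884 = 0.7785.
C2 = (2*K*(1-X) - dt)/denom = 0.1445.
O2 = C0*I2 + C1*I1 + C2*O1
   = 0.077*88 + 0.7785*87 + 0.1445*83
   = 86.5 m^3/s.

86.5


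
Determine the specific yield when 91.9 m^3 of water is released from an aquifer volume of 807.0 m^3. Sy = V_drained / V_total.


Specific yield Sy = Volume drained / Total volume.
Sy = 91.9 / 807.0
   = 0.1139.

0.1139


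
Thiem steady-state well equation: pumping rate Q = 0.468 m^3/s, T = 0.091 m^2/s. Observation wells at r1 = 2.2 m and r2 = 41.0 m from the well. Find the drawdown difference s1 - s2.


Thiem equation: s1 - s2 = Q/(2*pi*T) * ln(r2/r1).
ln(r2/r1) = ln(41.0/2.2) = 2.9251.
Q/(2*pi*T) = 0.468 / (2*pi*0.091) = 0.468 / 0.5718 = 0.8185.
s1 - s2 = 0.8185 * 2.9251 = 2.3942 m.

2.3942


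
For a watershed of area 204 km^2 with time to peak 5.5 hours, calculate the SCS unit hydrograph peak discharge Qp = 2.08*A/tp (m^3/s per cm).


SCS formula: Qp = 2.08 * A / tp.
Qp = 2.08 * 204 / 5.5
   = 424.32 / 5.5
   = 77.15 m^3/s per cm.

77.15


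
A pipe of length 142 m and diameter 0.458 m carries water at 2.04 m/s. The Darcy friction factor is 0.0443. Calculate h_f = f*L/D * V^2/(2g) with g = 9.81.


Darcy-Weisbach equation: h_f = f * (L/D) * V^2/(2g).
f * L/D = 0.0443 * 142/0.458 = 13.7349.
V^2/(2g) = 2.04^2 / (2*9.81) = 4.1616 / 19.62 = 0.2121 m.
h_f = 13.7349 * 0.2121 = 2.913 m.

2.913


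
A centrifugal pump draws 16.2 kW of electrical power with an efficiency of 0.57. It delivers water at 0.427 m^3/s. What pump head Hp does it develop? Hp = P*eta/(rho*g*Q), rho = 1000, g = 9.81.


Pump head formula: Hp = P * eta / (rho * g * Q).
Numerator: P * eta = 16.2 * 1000 * 0.57 = 9234.0 W.
Denominator: rho * g * Q = 1000 * 9.81 * 0.427 = 4188.87.
Hp = 9234.0 / 4188.87 = 2.2 m.

2.2


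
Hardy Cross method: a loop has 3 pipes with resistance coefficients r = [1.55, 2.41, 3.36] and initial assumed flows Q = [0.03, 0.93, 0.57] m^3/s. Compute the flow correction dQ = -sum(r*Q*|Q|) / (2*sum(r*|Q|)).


Numerator terms (r*Q*|Q|): 1.55*0.03*|0.03| = 0.0014; 2.41*0.93*|0.93| = 2.0844; 3.36*0.57*|0.57| = 1.0917.
Sum of numerator = 3.1775.
Denominator terms (r*|Q|): 1.55*|0.03| = 0.0465; 2.41*|0.93| = 2.2413; 3.36*|0.57| = 1.9152.
2 * sum of denominator = 2 * 4.203 = 8.406.
dQ = -3.1775 / 8.406 = -0.378 m^3/s.

-0.378


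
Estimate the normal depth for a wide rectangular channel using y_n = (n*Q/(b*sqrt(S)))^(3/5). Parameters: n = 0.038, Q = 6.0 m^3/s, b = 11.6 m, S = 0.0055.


We use the wide-channel approximation y_n = (n*Q/(b*sqrt(S)))^(3/5).
sqrt(S) = sqrt(0.0055) = 0.074162.
Numerator: n*Q = 0.038 * 6.0 = 0.228.
Denominator: b*sqrt(S) = 11.6 * 0.074162 = 0.860279.
arg = 0.265.
y_n = 0.265^(3/5) = 0.4508 m.

0.4508


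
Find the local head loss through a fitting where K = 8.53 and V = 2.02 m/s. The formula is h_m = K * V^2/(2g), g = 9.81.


Minor loss formula: h_m = K * V^2/(2g).
V^2 = 2.02^2 = 4.0804.
V^2/(2g) = 4.0804 / 19.62 = 0.208 m.
h_m = 8.53 * 0.208 = 1.774 m.

1.774


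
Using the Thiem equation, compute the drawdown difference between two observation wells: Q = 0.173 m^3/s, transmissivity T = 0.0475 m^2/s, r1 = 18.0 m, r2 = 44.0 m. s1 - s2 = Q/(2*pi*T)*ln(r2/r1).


Thiem equation: s1 - s2 = Q/(2*pi*T) * ln(r2/r1).
ln(r2/r1) = ln(44.0/18.0) = 0.8938.
Q/(2*pi*T) = 0.173 / (2*pi*0.0475) = 0.173 / 0.2985 = 0.5797.
s1 - s2 = 0.5797 * 0.8938 = 0.5181 m.

0.5181


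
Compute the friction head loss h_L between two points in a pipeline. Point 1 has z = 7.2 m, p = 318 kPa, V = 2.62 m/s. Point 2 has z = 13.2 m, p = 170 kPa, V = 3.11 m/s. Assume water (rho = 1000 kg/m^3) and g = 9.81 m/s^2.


Total head at each section: H = z + p/(rho*g) + V^2/(2g).
H1 = 7.2 + 318*1000/(1000*9.81) + 2.62^2/(2*9.81)
   = 7.2 + 32.416 + 0.3499
   = 39.966 m.
H2 = 13.2 + 170*1000/(1000*9.81) + 3.11^2/(2*9.81)
   = 13.2 + 17.329 + 0.493
   = 31.022 m.
h_L = H1 - H2 = 39.966 - 31.022 = 8.944 m.

8.944


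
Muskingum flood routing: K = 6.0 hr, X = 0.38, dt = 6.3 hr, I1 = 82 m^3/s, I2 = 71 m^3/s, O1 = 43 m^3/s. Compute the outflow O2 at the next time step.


Muskingum coefficients:
denom = 2*K*(1-X) + dt = 2*6.0*(1-0.38) + 6.3 = 13.74.
C0 = (dt - 2*K*X)/denom = (6.3 - 2*6.0*0.38)/13.74 = 0.1266.
C1 = (dt + 2*K*X)/denom = (6.3 + 2*6.0*0.38)/13.74 = 0.7904.
C2 = (2*K*(1-X) - dt)/denom = 0.083.
O2 = C0*I2 + C1*I1 + C2*O1
   = 0.1266*71 + 0.7904*82 + 0.083*43
   = 77.37 m^3/s.

77.37


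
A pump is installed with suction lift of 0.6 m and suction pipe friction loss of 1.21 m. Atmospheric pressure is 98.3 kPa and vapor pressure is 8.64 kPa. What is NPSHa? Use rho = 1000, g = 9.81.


NPSHa = p_atm/(rho*g) - z_s - hf_s - p_vap/(rho*g).
p_atm/(rho*g) = 98.3*1000 / (1000*9.81) = 10.02 m.
p_vap/(rho*g) = 8.64*1000 / (1000*9.81) = 0.881 m.
NPSHa = 10.02 - 0.6 - 1.21 - 0.881
      = 7.33 m.

7.33


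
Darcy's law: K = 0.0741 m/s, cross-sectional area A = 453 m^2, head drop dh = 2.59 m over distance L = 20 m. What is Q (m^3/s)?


Darcy's law: Q = K * A * i, where i = dh/L.
Hydraulic gradient i = 2.59 / 20 = 0.1295.
Q = 0.0741 * 453 * 0.1295
  = 4.347 m^3/s.

4.347


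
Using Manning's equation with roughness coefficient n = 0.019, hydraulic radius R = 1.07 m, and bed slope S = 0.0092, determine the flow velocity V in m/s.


Manning's equation gives V = (1/n) * R^(2/3) * S^(1/2).
First, compute R^(2/3) = 1.07^(2/3) = 1.0461.
Next, S^(1/2) = 0.0092^(1/2) = 0.095917.
Then 1/n = 1/0.019 = 52.63.
V = 52.63 * 1.0461 * 0.095917 = 5.2812 m/s.

5.2812


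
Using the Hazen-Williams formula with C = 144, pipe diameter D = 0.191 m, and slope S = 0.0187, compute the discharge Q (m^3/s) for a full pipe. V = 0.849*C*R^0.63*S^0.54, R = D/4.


For a full circular pipe, R = D/4 = 0.191/4 = 0.0478 m.
V = 0.849 * 144 * 0.0478^0.63 * 0.0187^0.54
  = 0.849 * 144 * 0.147148 * 0.116626
  = 2.0981 m/s.
Pipe area A = pi*D^2/4 = pi*0.191^2/4 = 0.0287 m^2.
Q = A * V = 0.0287 * 2.0981 = 0.0601 m^3/s.

0.0601


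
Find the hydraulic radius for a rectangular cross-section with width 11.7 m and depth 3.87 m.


For a rectangular section:
Flow area A = b * y = 11.7 * 3.87 = 45.28 m^2.
Wetted perimeter P = b + 2y = 11.7 + 2*3.87 = 19.44 m.
Hydraulic radius R = A/P = 45.28 / 19.44 = 2.3292 m.

2.3292


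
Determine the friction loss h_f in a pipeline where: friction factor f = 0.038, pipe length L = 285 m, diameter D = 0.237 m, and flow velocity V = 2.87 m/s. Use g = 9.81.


Darcy-Weisbach equation: h_f = f * (L/D) * V^2/(2g).
f * L/D = 0.038 * 285/0.237 = 45.6962.
V^2/(2g) = 2.87^2 / (2*9.81) = 8.2369 / 19.62 = 0.4198 m.
h_f = 45.6962 * 0.4198 = 19.184 m.

19.184


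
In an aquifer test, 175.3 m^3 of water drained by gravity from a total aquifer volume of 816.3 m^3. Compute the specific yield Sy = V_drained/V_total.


Specific yield Sy = Volume drained / Total volume.
Sy = 175.3 / 816.3
   = 0.2147.

0.2147


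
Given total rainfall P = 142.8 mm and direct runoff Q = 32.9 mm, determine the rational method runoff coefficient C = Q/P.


The runoff coefficient C = runoff depth / rainfall depth.
C = 32.9 / 142.8
  = 0.2304.

0.2304


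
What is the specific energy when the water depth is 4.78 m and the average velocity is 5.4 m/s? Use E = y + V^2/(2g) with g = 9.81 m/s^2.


Specific energy E = y + V^2/(2g).
Velocity head = V^2/(2g) = 5.4^2 / (2*9.81) = 29.16 / 19.62 = 1.4862 m.
E = 4.78 + 1.4862 = 6.2662 m.

6.2662


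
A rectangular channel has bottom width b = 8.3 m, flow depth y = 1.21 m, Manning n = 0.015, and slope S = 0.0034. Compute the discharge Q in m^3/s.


For a rectangular channel, the cross-sectional area A = b * y = 8.3 * 1.21 = 10.04 m^2.
The wetted perimeter P = b + 2y = 8.3 + 2*1.21 = 10.72 m.
Hydraulic radius R = A/P = 10.04/10.72 = 0.9368 m.
Velocity V = (1/n)*R^(2/3)*S^(1/2) = (1/0.015)*0.9368^(2/3)*0.0034^(1/2) = 3.7219 m/s.
Discharge Q = A * V = 10.04 * 3.7219 = 37.379 m^3/s.

37.379


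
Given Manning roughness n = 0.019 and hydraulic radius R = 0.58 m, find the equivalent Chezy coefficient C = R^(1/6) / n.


The Chezy coefficient relates to Manning's n through C = R^(1/6) / n.
R^(1/6) = 0.58^(1/6) = 0.913211.
C = 0.913211 / 0.019 = 48.06 m^(1/2)/s.

48.06


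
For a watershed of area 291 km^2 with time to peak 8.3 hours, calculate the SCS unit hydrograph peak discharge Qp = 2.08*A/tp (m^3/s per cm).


SCS formula: Qp = 2.08 * A / tp.
Qp = 2.08 * 291 / 8.3
   = 605.28 / 8.3
   = 72.93 m^3/s per cm.

72.93


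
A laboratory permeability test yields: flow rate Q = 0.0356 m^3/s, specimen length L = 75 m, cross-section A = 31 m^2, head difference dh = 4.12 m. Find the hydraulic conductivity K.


From K = Q*L / (A*dh):
Numerator: Q*L = 0.0356 * 75 = 2.67.
Denominator: A*dh = 31 * 4.12 = 127.72.
K = 2.67 / 127.72 = 0.020905 m/s.

0.020905


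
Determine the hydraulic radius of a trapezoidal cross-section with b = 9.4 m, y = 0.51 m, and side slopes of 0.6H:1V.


For a trapezoidal section with side slope z:
A = (b + z*y)*y = (9.4 + 0.6*0.51)*0.51 = 4.95 m^2.
P = b + 2*y*sqrt(1 + z^2) = 9.4 + 2*0.51*sqrt(1 + 0.6^2) = 10.59 m.
R = A/P = 4.95 / 10.59 = 0.4674 m.

0.4674


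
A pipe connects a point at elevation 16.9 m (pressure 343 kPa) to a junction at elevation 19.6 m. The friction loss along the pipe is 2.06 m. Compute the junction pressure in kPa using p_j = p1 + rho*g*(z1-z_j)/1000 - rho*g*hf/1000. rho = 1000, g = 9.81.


Junction pressure: p_j = p1 + rho*g*(z1 - z_j)/1000 - rho*g*hf/1000.
Elevation term = 1000*9.81*(16.9 - 19.6)/1000 = -26.487 kPa.
Friction term = 1000*9.81*2.06/1000 = 20.209 kPa.
p_j = 343 + -26.487 - 20.209 = 296.3 kPa.

296.3


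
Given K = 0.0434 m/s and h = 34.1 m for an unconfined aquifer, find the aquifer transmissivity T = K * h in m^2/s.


Transmissivity is defined as T = K * h.
T = 0.0434 * 34.1
  = 1.4799 m^2/s.

1.4799


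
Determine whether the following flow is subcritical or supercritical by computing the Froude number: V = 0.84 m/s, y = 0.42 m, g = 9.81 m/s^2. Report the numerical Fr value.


The Froude number is defined as Fr = V / sqrt(g*y).
g*y = 9.81 * 0.42 = 4.1202.
sqrt(g*y) = sqrt(4.1202) = 2.0298.
Fr = 0.84 / 2.0298 = 0.4138.
Since Fr < 1, the flow is subcritical.

0.4138


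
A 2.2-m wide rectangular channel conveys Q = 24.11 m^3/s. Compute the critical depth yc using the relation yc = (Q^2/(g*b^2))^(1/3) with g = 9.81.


Using yc = (Q^2 / (g * b^2))^(1/3):
Q^2 = 24.11^2 = 581.29.
g * b^2 = 9.81 * 2.2^2 = 9.81 * 4.84 = 47.48.
Q^2 / (g*b^2) = 581.29 / 47.48 = 12.2428.
yc = 12.2428^(1/3) = 2.3048 m.

2.3048


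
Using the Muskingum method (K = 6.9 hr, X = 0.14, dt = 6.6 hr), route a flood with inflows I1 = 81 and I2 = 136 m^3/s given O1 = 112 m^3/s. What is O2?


Muskingum coefficients:
denom = 2*K*(1-X) + dt = 2*6.9*(1-0.14) + 6.6 = 18.468.
C0 = (dt - 2*K*X)/denom = (6.6 - 2*6.9*0.14)/18.468 = 0.2528.
C1 = (dt + 2*K*X)/denom = (6.6 + 2*6.9*0.14)/18.468 = 0.462.
C2 = (2*K*(1-X) - dt)/denom = 0.2853.
O2 = C0*I2 + C1*I1 + C2*O1
   = 0.2528*136 + 0.462*81 + 0.2853*112
   = 103.74 m^3/s.

103.74


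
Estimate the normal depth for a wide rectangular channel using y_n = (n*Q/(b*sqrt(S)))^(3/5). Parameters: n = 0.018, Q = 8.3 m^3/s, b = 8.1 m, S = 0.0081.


We use the wide-channel approximation y_n = (n*Q/(b*sqrt(S)))^(3/5).
sqrt(S) = sqrt(0.0081) = 0.09.
Numerator: n*Q = 0.018 * 8.3 = 0.1494.
Denominator: b*sqrt(S) = 8.1 * 0.09 = 0.729.
arg = 0.2049.
y_n = 0.2049^(3/5) = 0.3863 m.

0.3863


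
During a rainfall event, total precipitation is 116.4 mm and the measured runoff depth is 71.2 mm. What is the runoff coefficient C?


The runoff coefficient C = runoff depth / rainfall depth.
C = 71.2 / 116.4
  = 0.6117.

0.6117


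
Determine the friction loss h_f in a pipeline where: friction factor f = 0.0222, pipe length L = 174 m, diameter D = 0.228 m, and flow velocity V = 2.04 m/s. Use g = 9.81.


Darcy-Weisbach equation: h_f = f * (L/D) * V^2/(2g).
f * L/D = 0.0222 * 174/0.228 = 16.9421.
V^2/(2g) = 2.04^2 / (2*9.81) = 4.1616 / 19.62 = 0.2121 m.
h_f = 16.9421 * 0.2121 = 3.594 m.

3.594


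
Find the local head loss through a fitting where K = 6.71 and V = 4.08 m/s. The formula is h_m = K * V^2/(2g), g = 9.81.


Minor loss formula: h_m = K * V^2/(2g).
V^2 = 4.08^2 = 16.6464.
V^2/(2g) = 16.6464 / 19.62 = 0.8484 m.
h_m = 6.71 * 0.8484 = 5.693 m.

5.693


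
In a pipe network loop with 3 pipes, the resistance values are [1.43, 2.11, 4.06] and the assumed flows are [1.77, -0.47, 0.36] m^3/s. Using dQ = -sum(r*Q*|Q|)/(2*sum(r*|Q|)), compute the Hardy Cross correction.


Numerator terms (r*Q*|Q|): 1.43*1.77*|1.77| = 4.48; 2.11*-0.47*|-0.47| = -0.4661; 4.06*0.36*|0.36| = 0.5262.
Sum of numerator = 4.5401.
Denominator terms (r*|Q|): 1.43*|1.77| = 2.5311; 2.11*|-0.47| = 0.9917; 4.06*|0.36| = 1.4616.
2 * sum of denominator = 2 * 4.9844 = 9.9688.
dQ = -4.5401 / 9.9688 = -0.4554 m^3/s.

-0.4554
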